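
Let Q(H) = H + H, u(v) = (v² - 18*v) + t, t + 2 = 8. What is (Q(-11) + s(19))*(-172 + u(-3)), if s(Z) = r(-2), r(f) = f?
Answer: 2472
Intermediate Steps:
t = 6 (t = -2 + 8 = 6)
u(v) = 6 + v² - 18*v (u(v) = (v² - 18*v) + 6 = 6 + v² - 18*v)
Q(H) = 2*H
s(Z) = -2
(Q(-11) + s(19))*(-172 + u(-3)) = (2*(-11) - 2)*(-172 + (6 + (-3)² - 18*(-3))) = (-22 - 2)*(-172 + (6 + 9 + 54)) = -24*(-172 + 69) = -24*(-103) = 2472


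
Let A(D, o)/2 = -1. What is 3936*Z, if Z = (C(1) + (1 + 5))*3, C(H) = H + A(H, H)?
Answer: 59040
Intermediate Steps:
A(D, o) = -2 (A(D, o) = 2*(-1) = -2)
C(H) = -2 + H (C(H) = H - 2 = -2 + H)
Z = 15 (Z = ((-2 + 1) + (1 + 5))*3 = (-1 + 6)*3 = 5*3 = 15)
3936*Z = 3936*15 = 59040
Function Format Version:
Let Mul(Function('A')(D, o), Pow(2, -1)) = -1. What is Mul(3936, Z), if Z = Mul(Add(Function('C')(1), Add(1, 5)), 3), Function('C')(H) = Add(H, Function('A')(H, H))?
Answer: 59040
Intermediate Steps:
Function('A')(D, o) = -2 (Function('A')(D, o) = Mul(2, -1) = -2)
Function('C')(H) = Add(-2, H) (Function('C')(H) = Add(H, -2) = Add(-2, H))
Z = 15 (Z = Mul(Add(Add(-2, 1), Add(1, 5)), 3) = Mul(Add(-1, 6), 3) = Mul(5, 3) = 15)
Mul(3936, Z) = Mul(3936, 15) = 59040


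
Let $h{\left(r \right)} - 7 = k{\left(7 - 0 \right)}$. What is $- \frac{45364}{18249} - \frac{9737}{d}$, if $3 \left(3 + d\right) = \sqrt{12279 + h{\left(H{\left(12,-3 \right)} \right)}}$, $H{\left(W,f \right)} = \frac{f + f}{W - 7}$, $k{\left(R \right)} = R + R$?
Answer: $- \frac{162180199}{6757107} - \frac{97370 \sqrt{123}}{4073} \approx -289.13$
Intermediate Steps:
$k{\left(R \right)} = 2 R$
$H{\left(W,f \right)} = \frac{2 f}{-7 + W}$
$h{\left(r \right)} = 21$ ($h{\left(r \right)} = 7 + 2 \left(7 - 0\right) = 7 + 2 \left(7 + 0\right) = 7 + 2 \cdot 7 = 7 + 14 = 21$)
$d = -3 + \frac{10 \sqrt{123}}{3}$ ($d = -3 + \frac{\sqrt{12279 + 21}}{3} = -3 + \frac{\sqrt{12300}}{3} = -3 + \frac{10 \sqrt{123}}{3} \approx 33.968$)
$- \frac{45364}{18249} - \frac{9737}{d} = - \frac{45364}{18249} - \frac{9737}{-3 + \frac{10 \sqrt{123}}{3}} = \left(-45364\right) \frac{1}{18249} - \frac{9737}{-3 + \frac{10 \sqrt{123}}{3}} = - \frac{4124}{1659} - \frac{9737}{-3 + \frac{10 \sqrt{123}}{3}}$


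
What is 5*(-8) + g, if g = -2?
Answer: -42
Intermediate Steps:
5*(-8) + g = 5*(-8) - 2 = -40 - 2 = -42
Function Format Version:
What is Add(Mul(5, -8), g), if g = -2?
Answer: -42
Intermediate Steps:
Add(Mul(5, -8), g) = Add(Mul(5, -8), -2) = Add(-40, -2) = -42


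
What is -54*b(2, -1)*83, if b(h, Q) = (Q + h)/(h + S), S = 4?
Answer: -747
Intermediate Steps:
b(h, Q) = (Q + h)/(4 + h) (b(h, Q) = (Q + h)/(h + 4) = (Q + h)/(4 + h))
-54*b(2, -1)*83 = -54*(-1 + 2)/(4 + 2)*83 = -54/6*83 = -9*83 = -747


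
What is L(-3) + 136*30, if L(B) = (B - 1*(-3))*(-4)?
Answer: 4080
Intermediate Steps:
L(B) = -12 - 4*B (L(B) = (B + 3)*(-4) = (3 + B)*(-4) = -12 - 4*B)
L(-3) + 136*30 = (-12 - 4*(-3)) + 136*30 = (-12 + 12) + 4080 = 0 + 4080 = 4080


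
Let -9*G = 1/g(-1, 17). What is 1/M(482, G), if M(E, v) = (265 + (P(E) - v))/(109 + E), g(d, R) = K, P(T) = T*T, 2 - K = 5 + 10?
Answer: 69147/27212912 ≈ 0.0025410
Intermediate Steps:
K = -13 (K = 2 - (5 + 10) = 2 - 1*15 = 2 - 15 = -13)
P(T) = T²
g(d, R) = -13
G = 1/117 (G = -⅑/(-13) = -⅑*(-1/13) = 1/117 ≈ 0.0085470)
M(E, v) = (265 + E² - v)/(109 + E) (M(E, v) = (265 + (E² - v))/(109 + E) = (265 + E² - v)/(109 + E))
1/M(482, G) = 1/((265 + 482² - 1*1/117)/(109 + 482)) = 1/((265 + 232324 - 1/117)/591) = 1/((1/591)*(27212912/117)) = 1/(27212912/69147) = 69147/27212912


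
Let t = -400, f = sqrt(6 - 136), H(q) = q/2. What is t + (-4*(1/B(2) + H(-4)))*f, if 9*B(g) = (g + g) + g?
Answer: -400 + 2*I*sqrt(130) ≈ -400.0 + 22.803*I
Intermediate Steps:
H(q) = q/2 (H(q) = q*(1/2) = q/2)
f = I*sqrt(130) (f = sqrt(-130) = I*sqrt(130) ≈ 11.402*I)
B(g) = g/3 (B(g) = ((g + g) + g)/9 = (2*g + g)/9 = (3*g)/9 = g/3)
t + (-4*(1/B(2) + H(-4)))*f = -400 + (-4*(1/((1/3)*2) + (1/2)*(-4)))*(I*sqrt(130)) = -400 + (-4*(1/(2/3) - 2))*(I*sqrt(130)) = -400 + (-4*(3/2 - 2))*(I*sqrt(130)) = -400 + (-4*(-1/2))*(I*sqrt(130)) = -400 + 2*(I*sqrt(130)) = -400 + 2*I*sqrt(130)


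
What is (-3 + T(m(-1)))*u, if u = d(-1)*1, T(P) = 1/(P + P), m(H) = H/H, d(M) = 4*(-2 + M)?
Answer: 30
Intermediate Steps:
d(M) = -8 + 4*M
m(H) = 1
T(P) = 1/(2*P)
u = -12 (u = (-8 + 4*(-1))*1 = (-8 - 4)*1 = -12*1 = -12)
(-3 + T(m(-1)))*u = (-3 + (½)/1)*(-12) = (-3 + (½)*1)*(-12) = (-3 + ½)*(-12) = -5/2*(-12) = 30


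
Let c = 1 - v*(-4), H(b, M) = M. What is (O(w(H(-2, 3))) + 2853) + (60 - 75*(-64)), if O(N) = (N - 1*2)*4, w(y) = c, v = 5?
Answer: 7789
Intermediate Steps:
c = 21 (c = 1 - 5*(-4) = 1 - 1*(-20) = 1 + 20 = 21)
w(y) = 21
O(N) = -8 + 4*N (O(N) = (N - 2)*4 = (-2 + N)*4 = -8 + 4*N)
(O(w(H(-2, 3))) + 2853) + (60 - 75*(-64)) = ((-8 + 4*21) + 2853) + (60 - 75*(-64)) = ((-8 + 84) + 2853) + (60 + 4800) = (76 + 2853) + 4860 = 2929 + 4860 = 7789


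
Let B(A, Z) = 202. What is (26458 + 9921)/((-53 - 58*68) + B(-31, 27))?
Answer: -36379/3795 ≈ -9.5860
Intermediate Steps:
(26458 + 9921)/((-53 - 58*68) + B(-31, 27)) = (26458 + 9921)/((-53 - 58*68) + 202) = 36379/((-53 - 3944) + 202) = 36379/(-3997 + 202) = 36379/(-3795) = 36379*(-1/3795) = -36379/3795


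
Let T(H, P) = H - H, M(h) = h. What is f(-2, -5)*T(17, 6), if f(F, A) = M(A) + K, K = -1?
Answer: 0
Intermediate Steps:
T(H, P) = 0
f(F, A) = -1 + A (f(F, A) = A - 1 = -1 + A)
f(-2, -5)*T(17, 6) = (-1 - 5)*0 = -6*0 = 0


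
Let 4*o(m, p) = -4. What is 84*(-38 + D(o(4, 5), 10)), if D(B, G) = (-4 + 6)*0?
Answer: -3192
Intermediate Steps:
o(m, p) = -1 (o(m, p) = (¼)*(-4) = -1)
D(B, G) = 0 (D(B, G) = 2*0 = 0)
84*(-38 + D(o(4, 5), 10)) = 84*(-38 + 0) = 84*(-38) = -3192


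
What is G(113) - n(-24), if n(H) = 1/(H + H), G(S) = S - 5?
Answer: 5185/48 ≈ 108.02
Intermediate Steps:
G(S) = -5 + S
n(H) = 1/(2*H)
G(113) - n(-24) = (-5 + 113) - 1/(2*(-24)) = 108 - (-1)/(2*24) = 108 - 1*(-1/48) = 108 + 1/48 = 5185/48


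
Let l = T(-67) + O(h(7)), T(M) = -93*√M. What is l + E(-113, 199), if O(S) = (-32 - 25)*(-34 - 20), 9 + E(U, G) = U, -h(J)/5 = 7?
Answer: 2956 - 93*I*√67 ≈ 2956.0 - 761.24*I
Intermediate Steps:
h(J) = -35 (h(J) = -5*7 = -35)
E(U, G) = -9 + U
O(S) = 3078 (O(S) = -57*(-54) = 3078)
l = 3078 - 93*I*√67 (l = -93*I*√67 + 3078 = 3078 - 93*I*√67 ≈ 3078.0 - 761.24*I)
l + E(-113, 199) = (3078 - 93*I*√67) + (-9 - 113) = (3078 - 93*I*√67) - 122 = 2956 - 93*I*√67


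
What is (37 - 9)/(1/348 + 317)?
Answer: 9744/110317 ≈ 0.088327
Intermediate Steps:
(37 - 9)/(1/348 + 317) = 28/(1/348 + 317) = 28/(110317/348) = 28*(348/110317) = 9744/110317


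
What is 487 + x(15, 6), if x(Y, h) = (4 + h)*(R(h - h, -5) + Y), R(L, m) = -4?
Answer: 597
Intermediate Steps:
x(Y, h) = (-4 + Y)*(4 + h) (x(Y, h) = (4 + h)*(-4 + Y) = (-4 + Y)*(4 + h))
487 + x(15, 6) = 487 + (-16 - 4*6 + 4*15 + 15*6) = 487 + (-16 - 24 + 60 + 90) = 487 + 110 = 597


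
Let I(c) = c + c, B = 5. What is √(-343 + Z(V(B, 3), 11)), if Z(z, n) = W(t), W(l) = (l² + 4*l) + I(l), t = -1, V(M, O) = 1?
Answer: 2*I*√87 ≈ 18.655*I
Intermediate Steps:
I(c) = 2*c
W(l) = l² + 6*l (W(l) = (l² + 4*l) + 2*l = l² + 6*l)
Z(z, n) = -5 (Z(z, n) = -(6 - 1) = -1*5 = -5)
√(-343 + Z(V(B, 3), 11)) = √(-343 - 5) = √(-348) = 2*I*√87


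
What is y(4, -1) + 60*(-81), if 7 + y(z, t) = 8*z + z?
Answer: -4831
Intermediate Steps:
y(z, t) = -7 + 9*z (y(z, t) = -7 + (8*z + z) = -7 + 9*z)
y(4, -1) + 60*(-81) = (-7 + 9*4) + 60*(-81) = (-7 + 36) - 4860 = 29 - 4860 = -4831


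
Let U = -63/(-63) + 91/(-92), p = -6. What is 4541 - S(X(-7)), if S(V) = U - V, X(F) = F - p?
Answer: 417679/92 ≈ 4540.0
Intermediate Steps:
X(F) = 6 + F (X(F) = F - 1*(-6) = F + 6 = 6 + F)
U = 1/92 (U = -63*(-1/63) + 91*(-1/92) = 1 - 91/92 = 1/92 ≈ 0.010870)
S(V) = 1/92 - V
4541 - S(X(-7)) = 4541 - (1/92 - (6 - 7)) = 4541 - (1/92 - 1*(-1)) = 4541 - (1/92 + 1) = 4541 - 1*93/92 = 4541 - 93/92 = 417679/92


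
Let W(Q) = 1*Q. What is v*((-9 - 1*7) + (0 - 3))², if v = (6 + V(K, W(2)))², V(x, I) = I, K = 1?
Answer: 23104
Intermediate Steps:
W(Q) = Q
v = 64 (v = (6 + 2)² = 8² = 64)
v*((-9 - 1*7) + (0 - 3))² = 64*((-9 - 1*7) + (0 - 3))² = 64*((-9 - 7) - 3)² = 64*(-16 - 3)² = 64*(-19)² = 64*361 = 23104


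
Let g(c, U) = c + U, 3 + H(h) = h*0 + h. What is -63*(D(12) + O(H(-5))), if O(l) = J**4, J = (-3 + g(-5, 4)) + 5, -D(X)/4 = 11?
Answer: 2709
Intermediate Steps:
H(h) = -3 + h (H(h) = -3 + (h*0 + h) = -3 + (0 + h) = -3 + h)
g(c, U) = U + c
D(X) = -44 (D(X) = -4*11 = -44)
J = 1 (J = (-3 + (4 - 5)) + 5 = (-3 - 1) + 5 = -4 + 5 = 1)
O(l) = 1 (O(l) = 1**4 = 1)
-63*(D(12) + O(H(-5))) = -63*(-44 + 1) = -63*(-43) = 2709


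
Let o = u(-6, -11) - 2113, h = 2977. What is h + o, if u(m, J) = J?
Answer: 853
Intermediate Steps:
o = -2124 (o = -11 - 2113 = -2124)
h + o = 2977 - 2124 = 853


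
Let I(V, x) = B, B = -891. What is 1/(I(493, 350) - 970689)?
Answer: -1/971580 ≈ -1.0293e-6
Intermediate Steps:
I(V, x) = -891
1/(I(493, 350) - 970689) = 1/(-891 - 970689) = 1/(-971580) = -1/971580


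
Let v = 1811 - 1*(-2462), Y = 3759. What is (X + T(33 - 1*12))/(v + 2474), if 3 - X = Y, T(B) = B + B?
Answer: -1238/2249 ≈ -0.55047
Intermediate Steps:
T(B) = 2*B
X = -3756 (X = 3 - 1*3759 = 3 - 3759 = -3756)
v = 4273 (v = 1811 + 2462 = 4273)
(X + T(33 - 1*12))/(v + 2474) = (-3756 + 2*(33 - 1*12))/(4273 + 2474) = (-3756 + 2*(33 - 12))/6747 = (-3756 + 2*21)*(1/6747) = (-3756 + 42)*(1/6747) = -3714*1/6747 = -1238/2249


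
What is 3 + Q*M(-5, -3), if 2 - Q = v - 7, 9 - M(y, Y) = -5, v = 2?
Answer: 101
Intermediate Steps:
M(y, Y) = 14 (M(y, Y) = 9 - 1*(-5) = 9 + 5 = 14)
Q = 7 (Q = 2 - (2 - 7) = 2 - 1*(-5) = 2 + 5 = 7)
3 + Q*M(-5, -3) = 3 + 7*14 = 3 + 98 = 101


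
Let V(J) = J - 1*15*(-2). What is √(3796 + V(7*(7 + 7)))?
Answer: 6*√109 ≈ 62.642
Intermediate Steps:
V(J) = 30 + J (V(J) = J - 15*(-2) = J + 30 = 30 + J)
√(3796 + V(7*(7 + 7))) = √(3796 + (30 + 7*(7 + 7))) = √(3796 + (30 + 7*14)) = √(3796 + (30 + 98)) = √(3796 + 128) = √3924 = 6*√109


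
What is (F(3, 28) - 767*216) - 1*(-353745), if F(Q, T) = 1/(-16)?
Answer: 3009167/16 ≈ 1.8807e+5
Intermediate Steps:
F(Q, T) = -1/16
(F(3, 28) - 767*216) - 1*(-353745) = (-1/16 - 767*216) - 1*(-353745) = (-1/16 - 165672) + 353745 = -2650753/16 + 353745 = 3009167/16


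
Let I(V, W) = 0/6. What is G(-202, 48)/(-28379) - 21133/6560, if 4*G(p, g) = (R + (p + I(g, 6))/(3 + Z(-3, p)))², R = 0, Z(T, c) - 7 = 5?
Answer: -27001387027/8377480800 ≈ -3.2231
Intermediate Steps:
I(V, W) = 0 (I(V, W) = 0*(⅙) = 0)
Z(T, c) = 12 (Z(T, c) = 7 + 5 = 12)
G(p, g) = p²/900 (G(p, g) = (0 + (p + 0)/(3 + 12))²/4 = (0 + p/15)²/4 = (p/15)²/4 = (p²/225)/4 = p²/900)
G(-202, 48)/(-28379) - 21133/6560 = ((1/900)*(-202)²)/(-28379) - 21133/6560 = ((1/900)*40804)*(-1/28379) - 21133*1/6560 = (10201/225)*(-1/28379) - 21133/6560 = -10201/6385275 - 21133/6560 = -27001387027/8377480800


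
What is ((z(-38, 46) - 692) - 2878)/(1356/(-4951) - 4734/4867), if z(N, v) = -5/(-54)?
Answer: 4645206064675/1622035044 ≈ 2863.8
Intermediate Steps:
z(N, v) = 5/54 (z(N, v) = -5*(-1/54) = 5/54)
((z(-38, 46) - 692) - 2878)/(1356/(-4951) - 4734/4867) = ((5/54 - 692) - 2878)/(1356/(-4951) - 4734/4867) = (-37363/54 - 2878)/(1356*(-1/4951) - 4734*1/4867) = -192775/(54*(-1356/4951 - 4734/4867)) = -192775/(54*(-30037686/24096517)) = -192775/54*(-24096517/30037686) = 4645206064675/1622035044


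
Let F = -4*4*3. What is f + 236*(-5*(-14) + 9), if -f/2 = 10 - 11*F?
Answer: 17568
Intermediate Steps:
F = -48 (F = -16*3 = -48)
f = -1076 (f = -2*(10 - 11*(-48)) = -2*(10 + 528) = -2*538 = -1076)
f + 236*(-5*(-14) + 9) = -1076 + 236*(-5*(-14) + 9) = -1076 + 236*(70 + 9) = -1076 + 236*79 = -1076 + 18644 = 17568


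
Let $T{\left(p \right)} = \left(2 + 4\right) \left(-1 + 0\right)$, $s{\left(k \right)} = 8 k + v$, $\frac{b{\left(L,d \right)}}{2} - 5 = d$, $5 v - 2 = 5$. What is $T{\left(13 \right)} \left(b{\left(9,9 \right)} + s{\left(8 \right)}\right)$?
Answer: $- \frac{2802}{5} \approx -560.4$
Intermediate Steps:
$v = \frac{7}{5}$ ($v = \frac{2}{5} + \frac{1}{5} \cdot 5 = \frac{2}{5} + 1 = \frac{7}{5} \approx 1.4$)
$b{\left(L,d \right)} = 10 + 2 d$
$s{\left(k \right)} = \frac{7}{5} + 8 k$ ($s{\left(k \right)} = 8 k + \frac{7}{5} = \frac{7}{5} + 8 k$)
$T{\left(p \right)} = -6$ ($T{\left(p \right)} = 6 \left(-1\right) = -6$)
$T{\left(13 \right)} \left(b{\left(9,9 \right)} + s{\left(8 \right)}\right) = - 6 \left(\left(10 + 2 \cdot 9\right) + \left(\frac{7}{5} + 8 \cdot 8\right)\right) = - 6 \left(\left(10 + 18\right) + \left(\frac{7}{5} + 64\right)\right) = - 6 \left(28 + \frac{327}{5}\right) = \left(-6\right) \frac{467}{5} = - \frac{2802}{5}$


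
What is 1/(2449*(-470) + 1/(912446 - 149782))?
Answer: -762664/877849143919 ≈ -8.6879e-7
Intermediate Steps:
1/(2449*(-470) + 1/(912446 - 149782)) = 1/(-1151030 + 1/762664) = 1/(-877849143919/762664) = -762664/877849143919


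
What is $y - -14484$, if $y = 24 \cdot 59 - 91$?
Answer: $15809$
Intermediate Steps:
$y = 1325$ ($y = 1416 - 91 = 1325$)
$y - -14484 = 1325 - -14484 = 1325 + 14484 = 15809$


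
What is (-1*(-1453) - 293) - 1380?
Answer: -220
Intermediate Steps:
(-1*(-1453) - 293) - 1380 = (1453 - 293) - 1380 = 1160 - 1380 = -220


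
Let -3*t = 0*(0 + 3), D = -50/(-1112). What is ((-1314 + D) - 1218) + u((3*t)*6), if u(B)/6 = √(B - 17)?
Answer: -1407767/556 + 6*I*√17 ≈ -2532.0 + 24.739*I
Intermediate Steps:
D = 25/556 (D = -50*(-1/1112) = 25/556 ≈ 0.044964)
t = 0 (t = -0*(0 + 3) = -0*3 = -⅓*0 = 0)
u(B) = 6*√(-17 + B) (u(B) = 6*√(B - 17) = 6*√(-17 + B))
((-1314 + D) - 1218) + u((3*t)*6) = ((-1314 + 25/556) - 1218) + 6*√(-17 + (3*0)*6) = (-730559/556 - 1218) + 6*√(-17 + 0*6) = -1407767/556 + 6*√(-17 + 0) = -1407767/556 + 6*√(-17) = -1407767/556 + 6*(I*√17) = -1407767/556 + 6*I*√17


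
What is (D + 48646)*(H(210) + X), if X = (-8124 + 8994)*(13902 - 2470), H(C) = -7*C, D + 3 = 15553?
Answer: 638388776520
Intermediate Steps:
D = 15550 (D = -3 + 15553 = 15550)
X = 9945840 (X = 870*11432 = 9945840)
(D + 48646)*(H(210) + X) = (15550 + 48646)*(-7*210 + 9945840) = 64196*(-1470 + 9945840) = 64196*9944370 = 638388776520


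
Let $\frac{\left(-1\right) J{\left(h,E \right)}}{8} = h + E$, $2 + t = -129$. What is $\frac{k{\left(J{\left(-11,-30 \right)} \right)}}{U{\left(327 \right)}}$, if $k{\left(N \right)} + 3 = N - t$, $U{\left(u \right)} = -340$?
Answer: $- \frac{114}{85} \approx -1.3412$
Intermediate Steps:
$t = -131$ ($t = -2 - 129 = -131$)
$J{\left(h,E \right)} = - 8 E - 8 h$ ($J{\left(h,E \right)} = - 8 \left(h + E\right) = - 8 \left(E + h\right) = - 8 E - 8 h$)
$k{\left(N \right)} = 128 + N$ ($k{\left(N \right)} = -3 + \left(N - -131\right) = -3 + \left(N + 131\right) = -3 + \left(131 + N\right) = 128 + N$)
$\frac{k{\left(J{\left(-11,-30 \right)} \right)}}{U{\left(327 \right)}} = \frac{128 - -328}{-340} = \left(128 + \left(240 + 88\right)\right) \left(- \frac{1}{340}\right) = \left(128 + 328\right) \left(- \frac{1}{340}\right) = 456 \left(- \frac{1}{340}\right) = - \frac{114}{85}$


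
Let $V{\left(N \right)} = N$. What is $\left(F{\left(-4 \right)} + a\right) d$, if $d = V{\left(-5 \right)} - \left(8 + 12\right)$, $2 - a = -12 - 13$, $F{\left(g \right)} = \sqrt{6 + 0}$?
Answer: $-675 - 25 \sqrt{6} \approx -736.24$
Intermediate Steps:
$F{\left(g \right)} = \sqrt{6}$
$a = 27$ ($a = 2 - \left(-12 - 13\right) = 2 - -25 = 2 + 25 = 27$)
$d = -25$ ($d = -5 - \left(8 + 12\right) = -5 - 20 = -25$)
$\left(F{\left(-4 \right)} + a\right) d = \left(\sqrt{6} + 27\right) \left(-25\right) = \left(27 + \sqrt{6}\right) \left(-25\right) = -675 - 25 \sqrt{6}$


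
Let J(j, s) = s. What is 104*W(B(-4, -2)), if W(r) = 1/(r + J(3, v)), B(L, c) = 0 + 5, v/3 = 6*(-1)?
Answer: -8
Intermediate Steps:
v = -18 (v = 3*(6*(-1)) = 3*(-6) = -18)
B(L, c) = 5
W(r) = 1/(-18 + r) (W(r) = 1/(r - 18) = 1/(-18 + r))
104*W(B(-4, -2)) = 104/(-18 + 5) = 104/(-13) = 104*(-1/13) = -8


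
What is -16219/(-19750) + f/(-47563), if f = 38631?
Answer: 8462047/939369250 ≈ 0.0090082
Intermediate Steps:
-16219/(-19750) + f/(-47563) = -16219/(-19750) + 38631/(-47563) = -16219*(-1/19750) + 38631*(-1/47563) = 16219/19750 - 38631/47563 = 8462047/939369250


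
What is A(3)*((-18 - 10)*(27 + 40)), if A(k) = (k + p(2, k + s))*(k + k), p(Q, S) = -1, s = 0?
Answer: -22512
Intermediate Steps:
A(k) = 2*k*(-1 + k) (A(k) = (k - 1)*(k + k) = (-1 + k)*(2*k) = 2*k*(-1 + k))
A(3)*((-18 - 10)*(27 + 40)) = (2*3*(-1 + 3))*((-18 - 10)*(27 + 40)) = (2*3*2)*(-28*67) = 12*(-1876) = -22512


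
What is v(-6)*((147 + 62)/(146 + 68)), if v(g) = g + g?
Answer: -1254/107 ≈ -11.720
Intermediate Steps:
v(g) = 2*g
v(-6)*((147 + 62)/(146 + 68)) = (2*(-6))*((147 + 62)/(146 + 68)) = -2508/214 = -12*209/214 = -1254/107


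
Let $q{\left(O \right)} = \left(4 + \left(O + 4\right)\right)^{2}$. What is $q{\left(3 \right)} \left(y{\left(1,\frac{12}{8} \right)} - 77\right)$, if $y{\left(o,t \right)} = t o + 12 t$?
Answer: $- \frac{13915}{2} \approx -6957.5$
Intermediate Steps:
$q{\left(O \right)} = \left(8 + O\right)^{2}$ ($q{\left(O \right)} = \left(4 + \left(4 + O\right)\right)^{2} = \left(8 + O\right)^{2}$)
$y{\left(o,t \right)} = 12 t + o t$ ($y{\left(o,t \right)} = o t + 12 t = 12 t + o t$)
$q{\left(3 \right)} \left(y{\left(1,\frac{12}{8} \right)} - 77\right) = \left(8 + 3\right)^{2} \left(\frac{12}{8} \left(12 + 1\right) - 77\right) = 11^{2} \left(12 \cdot \frac{1}{8} \cdot 13 - 77\right) = 121 \left(\frac{3}{2} \cdot 13 - 77\right) = 121 \left(\frac{39}{2} - 77\right) = 121 \left(- \frac{115}{2}\right) = - \frac{13915}{2}$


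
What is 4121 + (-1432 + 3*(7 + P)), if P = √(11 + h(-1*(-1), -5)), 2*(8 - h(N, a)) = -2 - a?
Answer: 2710 + 3*√70/2 ≈ 2722.6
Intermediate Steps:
h(N, a) = 9 + a/2 (h(N, a) = 8 - (-2 - a)/2 = 8 + (1 + a/2) = 9 + a/2)
P = √70/2 (P = √(11 + (9 + (½)*(-5))) = √(11 + (9 - 5/2)) = √(11 + 13/2) = √(35/2) = √70/2 ≈ 4.1833)
4121 + (-1432 + 3*(7 + P)) = 4121 + (-1432 + 3*(7 + √70/2)) = 4121 + (-1432 + (21 + 3*√70/2)) = 4121 + (-1411 + 3*√70/2) = 2710 + 3*√70/2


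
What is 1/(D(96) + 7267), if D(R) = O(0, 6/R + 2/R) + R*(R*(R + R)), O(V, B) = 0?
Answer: 1/1776739 ≈ 5.6283e-7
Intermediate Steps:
D(R) = 2*R**3 (D(R) = 0 + R*(R*(R + R)) = 0 + R*(R*(2*R)) = 0 + R*(2*R**2) = 0 + 2*R**3 = 2*R**3)
1/(D(96) + 7267) = 1/(2*96**3 + 7267) = 1/(2*884736 + 7267) = 1/(1769472 + 7267) = 1/1776739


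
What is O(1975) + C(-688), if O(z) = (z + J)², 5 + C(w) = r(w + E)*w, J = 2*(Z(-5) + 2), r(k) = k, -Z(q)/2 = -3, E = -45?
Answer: 4468380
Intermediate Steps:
Z(q) = 6 (Z(q) = -2*(-3) = 6)
J = 16 (J = 2*(6 + 2) = 2*8 = 16)
C(w) = -5 + w*(-45 + w) (C(w) = -5 + (w - 45)*w = -5 + (-45 + w)*w = -5 + w*(-45 + w))
O(z) = (16 + z)² (O(z) = (z + 16)² = (16 + z)²)
O(1975) + C(-688) = (16 + 1975)² + (-5 - 688*(-45 - 688)) = 1991² + (-5 - 688*(-733)) = 3964081 + (-5 + 504304) = 3964081 + 504299 = 4468380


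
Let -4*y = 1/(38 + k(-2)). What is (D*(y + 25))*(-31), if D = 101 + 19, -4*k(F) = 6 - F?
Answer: -557845/6 ≈ -92974.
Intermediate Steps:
k(F) = -3/2 + F/4 (k(F) = -(6 - F)/4 = -3/2 + F/4)
y = -1/144 (y = -1/(4*(38 + (-3/2 + (¼)*(-2)))) = -1/(4*(38 + (-3/2 - ½))) = -1/(4*(38 - 2)) = -¼/36 = -¼*1/36 = -1/144 ≈ -0.0069444)
D = 120
(D*(y + 25))*(-31) = (120*(-1/144 + 25))*(-31) = (120*(3599/144))*(-31) = (17995/6)*(-31) = -557845/6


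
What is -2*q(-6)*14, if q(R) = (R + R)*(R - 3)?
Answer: -3024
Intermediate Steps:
q(R) = 2*R*(-3 + R) (q(R) = (2*R)*(-3 + R) = 2*R*(-3 + R))
-2*q(-6)*14 = -4*(-6)*(-3 - 6)*14 = -4*(-6)*(-9)*14 = -2*108*14 = -216*14 = -3024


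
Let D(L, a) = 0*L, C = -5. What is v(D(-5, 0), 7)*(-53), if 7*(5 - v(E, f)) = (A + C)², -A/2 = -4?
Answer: -1378/7 ≈ -196.86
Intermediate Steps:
A = 8 (A = -2*(-4) = 8)
D(L, a) = 0
v(E, f) = 26/7 (v(E, f) = 5 - (8 - 5)²/7 = 5 - ⅐*3² = 5 - ⅐*9 = 5 - 9/7 = 26/7)
v(D(-5, 0), 7)*(-53) = (26/7)*(-53) = -1378/7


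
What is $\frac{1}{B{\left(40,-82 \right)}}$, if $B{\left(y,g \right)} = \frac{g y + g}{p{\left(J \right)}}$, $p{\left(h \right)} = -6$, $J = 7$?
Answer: $\frac{3}{1681} \approx 0.0017847$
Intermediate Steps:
$B{\left(y,g \right)} = - \frac{g}{6} - \frac{g y}{6}$ ($B{\left(y,g \right)} = \frac{g y + g}{-6} = \left(g + g y\right) \left(- \frac{1}{6}\right) = - \frac{g}{6} - \frac{g y}{6}$)
$\frac{1}{B{\left(40,-82 \right)}} = \frac{1}{\left(- \frac{1}{6}\right) \left(-82\right) \left(1 + 40\right)} = \frac{1}{\left(- \frac{1}{6}\right) \left(-82\right) 41} = \frac{1}{\frac{1681}{3}} = \frac{3}{1681}$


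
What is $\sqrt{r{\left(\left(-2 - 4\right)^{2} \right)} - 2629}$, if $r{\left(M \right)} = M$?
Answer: $i \sqrt{2593} \approx 50.922 i$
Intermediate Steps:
$\sqrt{r{\left(\left(-2 - 4\right)^{2} \right)} - 2629} = \sqrt{\left(-2 - 4\right)^{2} - 2629} = \sqrt{\left(-6\right)^{2} - 2629} = \sqrt{36 - 2629} = \sqrt{-2593} = i \sqrt{2593}$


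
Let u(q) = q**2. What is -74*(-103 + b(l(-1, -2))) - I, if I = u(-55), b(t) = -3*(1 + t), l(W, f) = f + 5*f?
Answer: 2155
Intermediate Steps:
l(W, f) = 6*f
b(t) = -3 - 3*t
I = 3025 (I = (-55)**2 = 3025)
-74*(-103 + b(l(-1, -2))) - I = -74*(-103 + (-3 - 18*(-2))) - 1*3025 = -74*(-103 + (-3 - 3*(-12))) - 3025 = -74*(-103 + (-3 + 36)) - 3025 = -74*(-103 + 33) - 3025 = -74*(-70) - 3025 = 5180 - 3025 = 2155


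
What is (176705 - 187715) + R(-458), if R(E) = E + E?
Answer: -11926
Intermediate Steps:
R(E) = 2*E
(176705 - 187715) + R(-458) = (176705 - 187715) + 2*(-458) = -11010 - 916 = -11926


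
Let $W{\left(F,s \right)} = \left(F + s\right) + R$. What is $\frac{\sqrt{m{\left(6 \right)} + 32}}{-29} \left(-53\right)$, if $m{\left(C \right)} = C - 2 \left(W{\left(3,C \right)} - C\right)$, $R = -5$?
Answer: $\frac{53 \sqrt{42}}{29} \approx 11.844$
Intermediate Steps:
$W{\left(F,s \right)} = -5 + F + s$ ($W{\left(F,s \right)} = \left(F + s\right) - 5 = -5 + F + s$)
$m{\left(C \right)} = 4 + C$ ($m{\left(C \right)} = C - 2 \left(\left(-5 + 3 + C\right) - C\right) = C - 2 \left(\left(-2 + C\right) - C\right) = C - -4 = C + 4 = 4 + C$)
$\frac{\sqrt{m{\left(6 \right)} + 32}}{-29} \left(-53\right) = \frac{\sqrt{\left(4 + 6\right) + 32}}{-29} \left(-53\right) = - \frac{\sqrt{10 + 32}}{29} \left(-53\right) = - \frac{\sqrt{42}}{29} \left(-53\right) = \frac{53 \sqrt{42}}{29}$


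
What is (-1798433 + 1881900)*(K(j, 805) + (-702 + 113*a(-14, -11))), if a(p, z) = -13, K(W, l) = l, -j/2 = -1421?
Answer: -114015922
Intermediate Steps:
j = 2842 (j = -2*(-1421) = 2842)
(-1798433 + 1881900)*(K(j, 805) + (-702 + 113*a(-14, -11))) = (-1798433 + 1881900)*(805 + (-702 + 113*(-13))) = 83467*(805 + (-702 - 1469)) = 83467*(805 - 2171) = 83467*(-1366) = -114015922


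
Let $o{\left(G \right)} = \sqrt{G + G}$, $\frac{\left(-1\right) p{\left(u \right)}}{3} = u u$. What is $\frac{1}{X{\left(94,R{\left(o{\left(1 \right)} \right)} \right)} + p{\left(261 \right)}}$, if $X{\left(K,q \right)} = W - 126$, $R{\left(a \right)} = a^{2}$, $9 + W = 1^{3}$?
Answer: $- \frac{1}{204497} \approx -4.89 \cdot 10^{-6}$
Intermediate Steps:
$p{\left(u \right)} = - 3 u^{2}$ ($p{\left(u \right)} = - 3 u u = - 3 u^{2}$)
$o{\left(G \right)} = \sqrt{2} \sqrt{G}$ ($o{\left(G \right)} = \sqrt{2 G} = \sqrt{2} \sqrt{G}$)
$W = -8$ ($W = -9 + 1^{3} = -9 + 1 = -8$)
$X{\left(K,q \right)} = -134$ ($X{\left(K,q \right)} = -8 - 126 = -134$)
$\frac{1}{X{\left(94,R{\left(o{\left(1 \right)} \right)} \right)} + p{\left(261 \right)}} = \frac{1}{-134 - 3 \cdot 261^{2}} = \frac{1}{-134 - 204363} = \frac{1}{-204497} = - \frac{1}{204497}$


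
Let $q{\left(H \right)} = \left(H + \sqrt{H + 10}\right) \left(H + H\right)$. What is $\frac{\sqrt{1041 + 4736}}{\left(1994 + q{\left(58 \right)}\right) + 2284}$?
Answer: $- \frac{58 \sqrt{98209}}{30054257} + \frac{5503 \sqrt{5777}}{60108514} \approx 0.0063537$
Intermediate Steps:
$q{\left(H \right)} = 2 H \left(H + \sqrt{10 + H}\right)$ ($q{\left(H \right)} = \left(H + \sqrt{10 + H}\right) 2 H = 2 H \left(H + \sqrt{10 + H}\right)$)
$\frac{\sqrt{1041 + 4736}}{\left(1994 + q{\left(58 \right)}\right) + 2284} = \frac{\sqrt{1041 + 4736}}{\left(1994 + 2 \cdot 58 \left(58 + \sqrt{10 + 58}\right)\right) + 2284} = \frac{\sqrt{5777}}{\left(1994 + 2 \cdot 58 \left(58 + \sqrt{68}\right)\right) + 2284} = \frac{\sqrt{5777}}{\left(1994 + 2 \cdot 58 \left(58 + 2 \sqrt{17}\right)\right) + 2284} = \frac{\sqrt{5777}}{\left(1994 + \left(6728 + 232 \sqrt{17}\right)\right) + 2284} = \frac{\sqrt{5777}}{\left(8722 + 232 \sqrt{17}\right) + 2284} = \frac{\sqrt{5777}}{11006 + 232 \sqrt{17}}$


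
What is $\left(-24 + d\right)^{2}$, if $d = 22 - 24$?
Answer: $676$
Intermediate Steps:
$d = -2$ ($d = 22 - 24 = -2$)
$\left(-24 + d\right)^{2} = \left(-24 - 2\right)^{2} = \left(-26\right)^{2} = 676$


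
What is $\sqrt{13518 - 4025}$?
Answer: $\sqrt{9493} \approx 97.432$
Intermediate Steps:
$\sqrt{13518 - 4025} = \sqrt{9493}$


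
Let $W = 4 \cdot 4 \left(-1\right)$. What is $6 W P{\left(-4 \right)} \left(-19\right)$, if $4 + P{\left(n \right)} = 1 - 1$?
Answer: $-7296$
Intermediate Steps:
$W = -16$ ($W = 16 \left(-1\right) = -16$)
$P{\left(n \right)} = -4$ ($P{\left(n \right)} = -4 + \left(1 - 1\right) = -4 + 0 = -4$)
$6 W P{\left(-4 \right)} \left(-19\right) = 6 \left(-16\right) \left(-4\right) \left(-19\right) = \left(-96\right) \left(-4\right) \left(-19\right) = 384 \left(-19\right) = -7296$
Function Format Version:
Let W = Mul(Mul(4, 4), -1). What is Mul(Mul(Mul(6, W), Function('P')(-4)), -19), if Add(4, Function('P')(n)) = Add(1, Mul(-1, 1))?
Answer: -7296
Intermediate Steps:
W = -16 (W = Mul(16, -1) = -16)
Function('P')(n) = -4 (Function('P')(n) = Add(-4, Add(1, Mul(-1, 1))) = Add(-4, Add(1, -1)) = Add(-4, 0) = -4)
Mul(Mul(Mul(6, W), Function('P')(-4)), -19) = Mul(Mul(Mul(6, -16), -4), -19) = Mul(Mul(-96, -4), -19) = Mul(384, -19) = -7296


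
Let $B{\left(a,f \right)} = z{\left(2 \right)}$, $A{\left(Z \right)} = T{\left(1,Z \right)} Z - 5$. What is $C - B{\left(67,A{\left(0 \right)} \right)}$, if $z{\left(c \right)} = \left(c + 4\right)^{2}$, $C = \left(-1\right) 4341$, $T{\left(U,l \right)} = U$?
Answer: $-4377$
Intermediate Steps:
$C = -4341$
$A{\left(Z \right)} = -5 + Z$ ($A{\left(Z \right)} = 1 Z - 5 = Z - 5 = -5 + Z$)
$z{\left(c \right)} = \left(4 + c\right)^{2}$
$B{\left(a,f \right)} = 36$ ($B{\left(a,f \right)} = \left(4 + 2\right)^{2} = 6^{2} = 36$)
$C - B{\left(67,A{\left(0 \right)} \right)} = -4341 - 36 = -4377$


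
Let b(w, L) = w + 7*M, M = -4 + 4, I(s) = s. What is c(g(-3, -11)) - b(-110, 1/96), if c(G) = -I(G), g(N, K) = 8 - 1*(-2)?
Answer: 100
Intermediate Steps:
M = 0
g(N, K) = 10 (g(N, K) = 8 + 2 = 10)
c(G) = -G
b(w, L) = w (b(w, L) = w + 7*0 = w + 0 = w)
c(g(-3, -11)) - b(-110, 1/96) = -1*10 - 1*(-110) = -10 + 110 = 100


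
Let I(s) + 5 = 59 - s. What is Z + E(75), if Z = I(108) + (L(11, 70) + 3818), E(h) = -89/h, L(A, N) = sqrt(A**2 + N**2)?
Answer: 282211/75 + sqrt(5021) ≈ 3833.7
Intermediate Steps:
I(s) = 54 - s (I(s) = -5 + (59 - s) = 54 - s)
Z = 3764 + sqrt(5021) (Z = (54 - 1*108) + (sqrt(11**2 + 70**2) + 3818) = (54 - 108) + (sqrt(121 + 4900) + 3818) = -54 + (sqrt(5021) + 3818) = -54 + (3818 + sqrt(5021)) = 3764 + sqrt(5021) ≈ 3834.9)
Z + E(75) = (3764 + sqrt(5021)) - 89/75 = 282211/75 + sqrt(5021)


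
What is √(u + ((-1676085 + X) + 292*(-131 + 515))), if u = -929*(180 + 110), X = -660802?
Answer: I*√2494169 ≈ 1579.3*I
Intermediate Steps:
u = -269410 (u = -929*290 = -269410)
√(u + ((-1676085 + X) + 292*(-131 + 515))) = √(-269410 + ((-1676085 - 660802) + 292*(-131 + 515))) = √(-269410 + (-2336887 + 292*384)) = √(-269410 + (-2336887 + 112128)) = √(-269410 - 2224759) = √(-2494169) = I*√2494169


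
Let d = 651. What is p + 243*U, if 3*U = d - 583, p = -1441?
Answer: 4067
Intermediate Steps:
U = 68/3 (U = (651 - 583)/3 = (⅓)*68 = 68/3 ≈ 22.667)
p + 243*U = -1441 + 243*(68/3) = -1441 + 5508 = 4067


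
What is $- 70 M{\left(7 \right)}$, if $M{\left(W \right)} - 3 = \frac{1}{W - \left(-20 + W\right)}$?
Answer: $- \frac{427}{2} \approx -213.5$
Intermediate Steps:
$M{\left(W \right)} = \frac{61}{20}$ ($M{\left(W \right)} = 3 + \frac{1}{W - \left(-20 + W\right)} = 3 + \frac{1}{20} = \frac{61}{20}$)
$- 70 M{\left(7 \right)} = \left(-70\right) \frac{61}{20} = - \frac{427}{2}$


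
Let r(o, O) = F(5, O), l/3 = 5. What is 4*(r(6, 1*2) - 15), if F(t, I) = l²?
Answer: 840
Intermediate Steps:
l = 15 (l = 3*5 = 15)
F(t, I) = 225 (F(t, I) = 15² = 225)
r(o, O) = 225
4*(r(6, 1*2) - 15) = 4*(225 - 15) = 4*210 = 840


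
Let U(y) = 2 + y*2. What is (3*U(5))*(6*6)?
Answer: 1296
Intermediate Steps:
U(y) = 2 + 2*y
(3*U(5))*(6*6) = (3*(2 + 2*5))*(6*6) = (3*(2 + 10))*36 = (3*12)*36 = 36*36 = 1296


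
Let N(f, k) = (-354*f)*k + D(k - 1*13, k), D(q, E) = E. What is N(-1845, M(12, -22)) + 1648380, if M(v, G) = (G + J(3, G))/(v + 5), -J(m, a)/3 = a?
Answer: 56760224/17 ≈ 3.3388e+6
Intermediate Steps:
J(m, a) = -3*a
M(v, G) = -2*G/(5 + v) (M(v, G) = (G - 3*G)/(v + 5) = (-2*G)/(5 + v) = -2*G/(5 + v))
N(f, k) = k - 354*f*k (N(f, k) = (-354*f)*k + k = -354*f*k + k = k - 354*f*k)
N(-1845, M(12, -22)) + 1648380 = (-2*(-22)/(5 + 12))*(1 - 354*(-1845)) + 1648380 = (-2*(-22)/17)*(1 + 653130) + 1648380 = -2*(-22)*1/17*653131 + 1648380 = (44/17)*653131 + 1648380 = 28737764/17 + 1648380 = 56760224/17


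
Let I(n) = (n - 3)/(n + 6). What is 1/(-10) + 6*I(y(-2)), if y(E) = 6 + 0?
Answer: 7/5 ≈ 1.4000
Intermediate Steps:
y(E) = 6
I(n) = (-3 + n)/(6 + n)
1/(-10) + 6*I(y(-2)) = 1/(-10) + 6*((-3 + 6)/(6 + 6)) = -⅒ + 6*(3/12) = -⅒ + 6*((1/12)*3) = -⅒ + 6*(¼) = -⅒ + 3/2 = 7/5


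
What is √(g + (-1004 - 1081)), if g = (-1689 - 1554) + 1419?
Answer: I*√3909 ≈ 62.522*I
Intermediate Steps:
g = -1824 (g = -3243 + 1419 = -1824)
√(g + (-1004 - 1081)) = √(-1824 + (-1004 - 1081)) = √(-1824 - 2085) = √(-3909) = I*√3909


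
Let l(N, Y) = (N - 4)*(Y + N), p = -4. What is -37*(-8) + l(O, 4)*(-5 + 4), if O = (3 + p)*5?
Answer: 287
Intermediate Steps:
O = -5 (O = (3 - 4)*5 = -1*5 = -5)
l(N, Y) = (-4 + N)*(N + Y)
-37*(-8) + l(O, 4)*(-5 + 4) = -37*(-8) + ((-5)² - 4*(-5) - 4*4 - 5*4)*(-5 + 4) = 296 + (25 + 20 - 16 - 20)*(-1) = 296 + 9*(-1) = 296 - 9 = 287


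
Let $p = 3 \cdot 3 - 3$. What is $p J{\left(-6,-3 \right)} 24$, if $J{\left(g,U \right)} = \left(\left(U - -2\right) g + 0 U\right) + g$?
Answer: $0$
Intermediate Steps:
$J{\left(g,U \right)} = g + g \left(2 + U\right)$ ($J{\left(g,U \right)} = \left(\left(U + 2\right) g + 0\right) + g = \left(\left(2 + U\right) g + 0\right) + g = \left(g \left(2 + U\right) + 0\right) + g = g \left(2 + U\right) + g = g + g \left(2 + U\right)$)
$p = 6$ ($p = 9 - 3 = 6$)
$p J{\left(-6,-3 \right)} 24 = 6 \left(- 6 \left(3 - 3\right)\right) 24 = 6 \left(\left(-6\right) 0\right) 24 = 6 \cdot 0 \cdot 24 = 0 \cdot 24 = 0$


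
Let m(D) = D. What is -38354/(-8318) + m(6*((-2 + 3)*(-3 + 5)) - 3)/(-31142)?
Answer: 597172703/129519578 ≈ 4.6107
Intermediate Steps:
-38354/(-8318) + m(6*((-2 + 3)*(-3 + 5)) - 3)/(-31142) = -38354/(-8318) + (6*((-2 + 3)*(-3 + 5)) - 3)/(-31142) = -38354*(-1/8318) + (6*(1*2) - 3)*(-1/31142) = 19177/4159 + (6*2 - 3)*(-1/31142) = 19177/4159 + (12 - 3)*(-1/31142) = 19177/4159 + 9*(-1/31142) = 19177/4159 - 9/31142 = 597172703/129519578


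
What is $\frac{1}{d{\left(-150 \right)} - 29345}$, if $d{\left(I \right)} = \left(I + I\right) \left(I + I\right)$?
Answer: $\frac{1}{60655} \approx 1.6487 \cdot 10^{-5}$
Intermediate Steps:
$d{\left(I \right)} = 4 I^{2}$ ($d{\left(I \right)} = 2 I 2 I = 4 I^{2}$)
$\frac{1}{d{\left(-150 \right)} - 29345} = \frac{1}{4 \left(-150\right)^{2} - 29345} = \frac{1}{4 \cdot 22500 - 29345} = \frac{1}{90000 - 29345} = \frac{1}{60655}$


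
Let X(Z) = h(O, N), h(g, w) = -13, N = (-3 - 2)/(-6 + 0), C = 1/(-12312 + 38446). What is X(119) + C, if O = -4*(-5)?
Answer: -339741/26134 ≈ -13.000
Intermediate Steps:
O = 20
C = 1/26134 ≈ 3.8264e-5
N = ⅚ (N = -5/(-6) = -5*(-⅙) = ⅚ ≈ 0.83333)
X(Z) = -13
X(119) + C = -13 + 1/26134 = -339741/26134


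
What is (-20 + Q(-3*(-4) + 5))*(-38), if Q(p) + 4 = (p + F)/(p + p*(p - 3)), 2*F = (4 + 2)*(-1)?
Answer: 232028/255 ≈ 909.91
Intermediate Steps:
F = -3 (F = ((4 + 2)*(-1))/2 = (6*(-1))/2 = (½)*(-6) = -3)
Q(p) = -4 + (-3 + p)/(p + p*(-3 + p)) (Q(p) = -4 + (p - 3)/(p + p*(p - 3)) = -4 + (-3 + p)/(p + p*(-3 + p)))
(-20 + Q(-3*(-4) + 5))*(-38) = (-20 + (-3 - 4*(-3*(-4) + 5)² + 9*(-3*(-4) + 5))/((-3*(-4) + 5)*(-2 + (-3*(-4) + 5))))*(-38) = (-20 + (-3 - 4*(12 + 5)² + 9*(12 + 5))/((12 + 5)*(-2 + (12 + 5))))*(-38) = (-20 + (-3 - 4*17² + 9*17)/(17*(-2 + 17)))*(-38) = (-20 + (1/17)*(-3 - 4*289 + 153)/15)*(-38) = (-20 + (1/17)*(1/15)*(-3 - 1156 + 153))*(-38) = (-20 + (1/17)*(1/15)*(-1006))*(-38) = (-20 - 1006/255)*(-38) = -6106/255*(-38) = 232028/255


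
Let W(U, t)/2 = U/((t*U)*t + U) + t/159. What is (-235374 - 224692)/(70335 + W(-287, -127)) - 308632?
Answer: -13918206846867239/45095491937 ≈ -3.0864e+5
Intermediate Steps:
W(U, t) = 2*t/159 + 2*U/(U + U*t**2) (W(U, t) = 2*(U/((t*U)*t + U) + t/159) = 2*(U/((U*t)*t + U) + t*(1/159)) = 2*(U/(U*t**2 + U) + t/159) = 2*(U/(U + U*t**2) + t/159) = 2*(t/159 + U/(U + U*t**2)) = 2*t/159 + 2*U/(U + U*t**2))
(-235374 - 224692)/(70335 + W(-287, -127)) - 308632 = (-235374 - 224692)/(70335 + 2*(159 - 127 + (-127)**3)/(159*(1 + (-127)**2))) - 308632 = -460066/(70335 + 2*(159 - 127 - 2048383)/(159*(1 + 16129))) - 308632 = -460066/(70335 + (2/159)*(-2048351)/16130) - 308632 = -460066/(70335 + (2/159)*(1/16130)*(-2048351)) - 308632 = -460066/(70335 - 2048351/1282335) - 308632 = -460066/90190983874/1282335 - 308632 = -460066*1282335/90190983874 - 308632 = -294979367055/45095491937 - 308632 = -13918206846867239/45095491937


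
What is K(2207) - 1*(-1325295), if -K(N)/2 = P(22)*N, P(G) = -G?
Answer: 1422403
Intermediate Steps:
K(N) = 44*N (K(N) = -2*(-1*22)*N = -(-44)*N = 44*N)
K(2207) - 1*(-1325295) = 44*2207 - 1*(-1325295) = 97108 + 1325295 = 1422403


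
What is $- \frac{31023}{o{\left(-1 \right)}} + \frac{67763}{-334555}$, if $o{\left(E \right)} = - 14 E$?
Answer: $- \frac{10379848447}{4683770} \approx -2216.1$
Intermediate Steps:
$- \frac{31023}{o{\left(-1 \right)}} + \frac{67763}{-334555} = - \frac{31023}{\left(-14\right) \left(-1\right)} + \frac{67763}{-334555} = - \frac{31023}{14} + 67763 \left(- \frac{1}{334555}\right) = \left(-31023\right) \frac{1}{14} - \frac{67763}{334555} = - \frac{31023}{14} - \frac{67763}{334555} = - \frac{10379848447}{4683770}$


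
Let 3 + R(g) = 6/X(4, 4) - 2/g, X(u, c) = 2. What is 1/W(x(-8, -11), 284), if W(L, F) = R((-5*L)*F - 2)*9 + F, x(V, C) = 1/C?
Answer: 233/66139 ≈ 0.0035229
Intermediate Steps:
R(g) = -2/g (R(g) = -3 + (6/2 - 2/g) = -3 + (6*(1/2) - 2/g) = -3 + (3 - 2/g) = -2/g)
W(L, F) = F - 18/(-2 - 5*F*L) (W(L, F) = -2/((-5*L)*F - 2)*9 + F = -2/(-5*F*L - 2)*9 + F = -2/(-2 - 5*F*L)*9 + F = -18/(-2 - 5*F*L) + F = F - 18/(-2 - 5*F*L))
1/W(x(-8, -11), 284) = 1/(284 + 18/(2 + 5*284/(-11))) = 1/(284 + 18/(2 + 5*284*(-1/11))) = 1/(284 + 18/(2 - 1420/11)) = 1/(284 + 18/(-1398/11)) = 1/(284 + 18*(-11/1398)) = 1/(284 - 33/233) = 1/(66139/233) = 233/66139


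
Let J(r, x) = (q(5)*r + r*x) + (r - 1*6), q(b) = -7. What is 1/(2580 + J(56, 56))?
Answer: 1/5374 ≈ 0.00018608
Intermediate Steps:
J(r, x) = -6 - 6*r + r*x (J(r, x) = (-7*r + r*x) + (r - 1*6) = (-7*r + r*x) + (r - 6) = (-7*r + r*x) + (-6 + r) = -6 - 6*r + r*x)
1/(2580 + J(56, 56)) = 1/(2580 + (-6 - 6*56 + 56*56)) = 1/(2580 + (-6 - 336 + 3136)) = 1/(2580 + 2794) = 1/5374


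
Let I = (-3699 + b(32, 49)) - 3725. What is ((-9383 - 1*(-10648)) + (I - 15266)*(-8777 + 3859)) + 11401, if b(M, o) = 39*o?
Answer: 102203788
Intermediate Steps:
I = -5513 (I = (-3699 + 39*49) - 3725 = (-3699 + 1911) - 3725 = -1788 - 3725 = -5513)
((-9383 - 1*(-10648)) + (I - 15266)*(-8777 + 3859)) + 11401 = ((-9383 - 1*(-10648)) + (-5513 - 15266)*(-8777 + 3859)) + 11401 = ((-9383 + 10648) - 20779*(-4918)) + 11401 = (1265 + 102191122) + 11401 = 102192387 + 11401 = 102203788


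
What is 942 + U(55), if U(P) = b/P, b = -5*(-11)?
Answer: 943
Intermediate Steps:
b = 55
U(P) = 55/P
942 + U(55) = 942 + 55/55 = 942 + 55*(1/55) = 942 + 1 = 943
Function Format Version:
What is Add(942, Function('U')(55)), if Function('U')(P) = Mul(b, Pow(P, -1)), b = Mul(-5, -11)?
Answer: 943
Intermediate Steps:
b = 55
Function('U')(P) = Mul(55, Pow(P, -1))
Add(942, Function('U')(55)) = Add(942, Mul(55, Pow(55, -1))) = Add(942, Mul(55, Rational(1, 55))) = Add(942, 1) = 943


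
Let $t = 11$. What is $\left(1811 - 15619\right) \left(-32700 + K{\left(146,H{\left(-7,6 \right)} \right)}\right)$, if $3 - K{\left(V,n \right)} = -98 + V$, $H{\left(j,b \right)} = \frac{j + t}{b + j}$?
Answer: $452142960$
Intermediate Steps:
$H{\left(j,b \right)} = \frac{11 + j}{b + j}$ ($H{\left(j,b \right)} = \frac{j + 11}{b + j} = \frac{11 + j}{b + j}$)
$K{\left(V,n \right)} = 101 - V$ ($K{\left(V,n \right)} = 3 - \left(-98 + V\right) = 101 - V$)
$\left(1811 - 15619\right) \left(-32700 + K{\left(146,H{\left(-7,6 \right)} \right)}\right) = \left(1811 - 15619\right) \left(-32700 + \left(101 - 146\right)\right) = - 13808 \left(-32700 + \left(101 - 146\right)\right) = - 13808 \left(-32700 - 45\right) = \left(-13808\right) \left(-32745\right) = 452142960$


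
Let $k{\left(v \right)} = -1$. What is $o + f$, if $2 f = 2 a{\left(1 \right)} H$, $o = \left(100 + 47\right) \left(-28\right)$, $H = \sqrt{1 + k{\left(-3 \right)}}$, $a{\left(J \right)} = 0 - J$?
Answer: $-4116$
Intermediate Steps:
$a{\left(J \right)} = - J$
$H = 0$ ($H = \sqrt{1 - 1} = \sqrt{0} = 0$)
$o = -4116$ ($o = 147 \left(-28\right) = -4116$)
$f = 0$ ($f = \frac{2 \left(\left(-1\right) 1\right) 0}{2} = \frac{2 \left(-1\right) 0}{2} = \frac{\left(-2\right) 0}{2} = \frac{1}{2} \cdot 0 = 0$)
$o + f = -4116 + 0 = -4116$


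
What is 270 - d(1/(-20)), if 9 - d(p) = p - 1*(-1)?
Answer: 5239/20 ≈ 261.95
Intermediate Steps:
d(p) = 8 - p (d(p) = 9 - (p - 1*(-1)) = 9 - (p + 1) = 9 - (1 + p) = 9 + (-1 - p) = 8 - p)
270 - d(1/(-20)) = 270 - (8 - 1/(-20)) = 270 - (8 - 1*(-1/20)) = 270 - (8 + 1/20) = 270 - 1*161/20 = 270 - 161/20 = 5239/20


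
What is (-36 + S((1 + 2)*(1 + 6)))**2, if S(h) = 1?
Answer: 1225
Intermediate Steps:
(-36 + S((1 + 2)*(1 + 6)))**2 = (-36 + 1)**2 = (-35)**2 = 1225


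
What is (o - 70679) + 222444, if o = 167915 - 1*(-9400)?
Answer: 329080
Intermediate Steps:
o = 177315 (o = 167915 + 9400 = 177315)
(o - 70679) + 222444 = (177315 - 70679) + 222444 = 106636 + 222444 = 329080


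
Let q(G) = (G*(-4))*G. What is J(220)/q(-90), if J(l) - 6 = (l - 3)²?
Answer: -9419/6480 ≈ -1.4535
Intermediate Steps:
J(l) = 6 + (-3 + l)² (J(l) = 6 + (l - 3)² = 6 + (-3 + l)²)
q(G) = -4*G² (q(G) = (-4*G)*G = -4*G²)
J(220)/q(-90) = (6 + (-3 + 220)²)/((-4*(-90)²)) = (6 + 217²)/((-4*8100)) = (6 + 47089)/(-32400) = 47095*(-1/32400) = -9419/6480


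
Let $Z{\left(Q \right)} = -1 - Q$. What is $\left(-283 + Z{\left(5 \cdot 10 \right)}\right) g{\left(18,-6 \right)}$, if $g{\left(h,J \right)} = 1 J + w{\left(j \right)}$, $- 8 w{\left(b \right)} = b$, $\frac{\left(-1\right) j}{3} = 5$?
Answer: $\frac{5511}{4} \approx 1377.8$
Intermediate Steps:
$j = -15$ ($j = \left(-3\right) 5 = -15$)
$w{\left(b \right)} = - \frac{b}{8}$
$g{\left(h,J \right)} = \frac{15}{8} + J$ ($g{\left(h,J \right)} = 1 J - - \frac{15}{8} = J + \frac{15}{8} = \frac{15}{8} + J$)
$\left(-283 + Z{\left(5 \cdot 10 \right)}\right) g{\left(18,-6 \right)} = \left(-283 - \left(1 + 5 \cdot 10\right)\right) \left(\frac{15}{8} - 6\right) = \left(-283 - 51\right) \left(- \frac{33}{8}\right) = \left(-334\right) \left(- \frac{33}{8}\right) = \frac{5511}{4}$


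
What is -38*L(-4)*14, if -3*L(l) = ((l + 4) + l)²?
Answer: 8512/3 ≈ 2837.3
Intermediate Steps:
L(l) = -(4 + 2*l)²/3 (L(l) = -((l + 4) + l)²/3 = -((4 + l) + l)²/3 = -(4 + 2*l)²/3)
-38*L(-4)*14 = -(-152)*(2 - 4)²/3*14 = -(-152)*(-2)²/3*14 = -(-152)*4/3*14 = -38*(-16/3)*14 = (608/3)*14 = 8512/3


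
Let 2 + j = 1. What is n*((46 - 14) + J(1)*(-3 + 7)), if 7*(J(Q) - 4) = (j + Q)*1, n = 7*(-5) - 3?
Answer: -1824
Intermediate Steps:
j = -1 (j = -2 + 1 = -1)
n = -38 (n = -35 - 3 = -38)
J(Q) = 27/7 + Q/7 (J(Q) = 4 + ((-1 + Q)*1)/7 = 4 + (-1 + Q)/7 = 4 + (-⅐ + Q/7) = 27/7 + Q/7)
n*((46 - 14) + J(1)*(-3 + 7)) = -38*((46 - 14) + (27/7 + (⅐)*1)*(-3 + 7)) = -38*(32 + (27/7 + ⅐)*4) = -38*(32 + 4*4) = -38*(32 + 16) = -38*48 = -1824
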